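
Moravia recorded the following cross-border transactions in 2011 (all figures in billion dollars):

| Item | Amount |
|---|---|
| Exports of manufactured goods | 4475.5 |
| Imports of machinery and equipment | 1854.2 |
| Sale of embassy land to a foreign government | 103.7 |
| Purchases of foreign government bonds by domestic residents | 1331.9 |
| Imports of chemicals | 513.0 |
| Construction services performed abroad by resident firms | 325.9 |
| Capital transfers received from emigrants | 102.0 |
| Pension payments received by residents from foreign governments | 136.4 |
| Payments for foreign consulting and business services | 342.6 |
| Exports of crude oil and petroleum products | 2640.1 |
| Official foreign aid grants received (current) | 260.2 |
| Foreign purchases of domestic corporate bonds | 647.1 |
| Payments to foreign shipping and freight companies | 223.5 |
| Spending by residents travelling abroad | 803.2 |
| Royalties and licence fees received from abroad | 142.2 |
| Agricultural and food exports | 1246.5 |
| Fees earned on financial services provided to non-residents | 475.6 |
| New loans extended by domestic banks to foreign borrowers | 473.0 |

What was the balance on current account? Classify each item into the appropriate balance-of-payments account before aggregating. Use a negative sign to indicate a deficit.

Goods: -1854.2 - 513.0 + 2640.1 + 1246.5 + 4475.5 = 5994.9
Services: -803.2 + 325.9 + 475.6 - 223.5 - 342.6 + 142.2 = -425.6
Secondary income: 260.2 + 136.4 = 396.6
Current account = 5994.9 + (-425.6) + 396.6 = 5965.9
(Excluded from the current account — capital account: sale of embassy land to a foreign government 103.7, capital transfers received from emigrants 102.0; financial account: purchases of foreign government bonds by domestic residents 1331.9, foreign purchases of domestic corporate bonds 647.1, new loans extended by domestic banks to foreign borrowers 473.0.)

5965.9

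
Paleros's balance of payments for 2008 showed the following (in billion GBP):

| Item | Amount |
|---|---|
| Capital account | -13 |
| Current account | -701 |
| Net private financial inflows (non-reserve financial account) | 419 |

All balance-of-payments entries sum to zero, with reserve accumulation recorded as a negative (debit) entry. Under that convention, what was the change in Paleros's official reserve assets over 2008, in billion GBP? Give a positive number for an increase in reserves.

-295

Official reserve transactions balance = -((-701) + (-13) + 419) = 295
An accumulation of reserves is recorded as a debit (negative entry), so the change in the stock of reserves is the negative of that balance.
Change in official reserves = -(295) = -295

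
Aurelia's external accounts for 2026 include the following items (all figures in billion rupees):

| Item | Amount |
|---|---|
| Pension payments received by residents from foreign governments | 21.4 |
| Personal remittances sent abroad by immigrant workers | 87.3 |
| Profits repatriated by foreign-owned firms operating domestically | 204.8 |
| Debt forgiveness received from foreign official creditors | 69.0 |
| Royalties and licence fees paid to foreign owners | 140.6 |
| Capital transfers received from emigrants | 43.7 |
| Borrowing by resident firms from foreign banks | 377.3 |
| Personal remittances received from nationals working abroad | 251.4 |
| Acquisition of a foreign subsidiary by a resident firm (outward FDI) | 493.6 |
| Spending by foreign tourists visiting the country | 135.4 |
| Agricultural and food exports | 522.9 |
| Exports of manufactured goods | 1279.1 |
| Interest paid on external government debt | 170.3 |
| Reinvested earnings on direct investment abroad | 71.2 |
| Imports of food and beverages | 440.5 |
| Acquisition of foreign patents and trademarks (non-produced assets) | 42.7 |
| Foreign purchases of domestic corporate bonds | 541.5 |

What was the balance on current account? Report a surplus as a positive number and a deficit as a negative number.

1237.9

Goods: -440.5 + 522.9 + 1279.1 = 1361.5
Services: 135.4 - 140.6 = -5.2
Primary income: -204.8 - 170.3 + 71.2 = -303.9
Secondary income: 251.4 + 21.4 - 87.3 = 185.5
Current account = 1361.5 + (-5.2) + (-303.9) + 185.5 = 1237.9
(Excluded from the current account — capital account: debt forgiveness received from foreign official creditors 69.0, capital transfers received from emigrants 43.7, acquisition of foreign patents and trademarks (non-produced assets) 42.7; financial account: borrowing by resident firms from foreign banks 377.3, acquisition of a foreign subsidiary by a resident firm (outward FDI) 493.6, foreign purchases of domestic corporate bonds 541.5.)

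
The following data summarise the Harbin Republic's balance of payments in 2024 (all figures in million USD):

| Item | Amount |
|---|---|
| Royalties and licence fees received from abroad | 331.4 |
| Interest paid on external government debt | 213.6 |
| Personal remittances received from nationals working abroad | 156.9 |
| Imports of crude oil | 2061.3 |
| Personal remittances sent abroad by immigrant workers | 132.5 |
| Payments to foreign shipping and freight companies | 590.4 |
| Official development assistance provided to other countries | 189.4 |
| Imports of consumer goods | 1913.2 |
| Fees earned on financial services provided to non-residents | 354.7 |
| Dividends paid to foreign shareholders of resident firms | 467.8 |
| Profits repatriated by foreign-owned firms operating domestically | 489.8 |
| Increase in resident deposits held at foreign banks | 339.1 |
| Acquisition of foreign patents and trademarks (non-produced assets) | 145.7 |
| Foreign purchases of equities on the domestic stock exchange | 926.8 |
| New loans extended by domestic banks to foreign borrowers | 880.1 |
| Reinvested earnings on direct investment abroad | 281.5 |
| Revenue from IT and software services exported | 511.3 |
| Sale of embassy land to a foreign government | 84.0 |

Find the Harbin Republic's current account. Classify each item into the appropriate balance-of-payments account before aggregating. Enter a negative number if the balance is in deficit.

Goods: -2061.3 - 1913.2 = -3974.5
Services: -590.4 + 511.3 + 331.4 + 354.7 = 607.0
Primary income: 281.5 - 489.8 - 467.8 - 213.6 = -889.7
Secondary income: 156.9 - 132.5 - 189.4 = -165.0
Current account = (-3974.5) + 607.0 + (-889.7) + (-165.0) = -4422.2
(Excluded from the current account — financial account: increase in resident deposits held at foreign banks 339.1, foreign purchases of equities on the domestic stock exchange 926.8, new loans extended by domestic banks to foreign borrowers 880.1; capital account: acquisition of foreign patents and trademarks (non-produced assets) 145.7, sale of embassy land to a foreign government 84.0.)

-4422.2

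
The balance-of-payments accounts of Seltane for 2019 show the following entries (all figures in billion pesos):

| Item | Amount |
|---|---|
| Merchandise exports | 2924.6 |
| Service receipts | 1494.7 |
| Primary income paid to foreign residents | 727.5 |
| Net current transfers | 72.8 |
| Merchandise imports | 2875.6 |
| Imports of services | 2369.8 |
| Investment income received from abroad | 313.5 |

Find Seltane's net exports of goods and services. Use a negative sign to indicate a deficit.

Goods balance = 2924.6 - 2875.6 = 49.0
Services balance = 1494.7 - 2369.8 = -875.1
Trade balance (goods + services) = 49.0 + (-875.1) = -826.1

-826.1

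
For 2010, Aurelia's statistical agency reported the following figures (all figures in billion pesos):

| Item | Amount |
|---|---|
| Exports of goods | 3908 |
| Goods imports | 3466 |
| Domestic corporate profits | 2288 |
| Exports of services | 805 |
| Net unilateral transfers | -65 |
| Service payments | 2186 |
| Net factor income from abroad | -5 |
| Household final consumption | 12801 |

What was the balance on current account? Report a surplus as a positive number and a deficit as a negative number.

-1009

Goods balance = 3908 - 3466 = 442
Services balance = 805 - 2186 = -1381
Trade balance (goods + services) = 442 + (-1381) = -939
Net primary income = -5
Net secondary income = -65
Current account = -939 + (-5) + (-65) = -1009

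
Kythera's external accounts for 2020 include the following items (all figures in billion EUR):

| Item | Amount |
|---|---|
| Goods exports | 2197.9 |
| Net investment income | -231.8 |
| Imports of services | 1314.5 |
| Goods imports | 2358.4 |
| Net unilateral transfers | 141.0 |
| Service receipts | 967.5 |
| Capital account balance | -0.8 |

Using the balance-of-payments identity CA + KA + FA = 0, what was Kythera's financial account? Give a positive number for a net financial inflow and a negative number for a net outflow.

599.1

Goods balance = 2197.9 - 2358.4 = -160.5
Services balance = 967.5 - 1314.5 = -347.0
Trade balance (goods + services) = -160.5 + (-347.0) = -507.5
Net primary income = -231.8
Net secondary income = 141.0
Current account = -507.5 + (-231.8) + 141.0 = -598.3
Financial account = -(-598.3 + (-0.8)) = 599.1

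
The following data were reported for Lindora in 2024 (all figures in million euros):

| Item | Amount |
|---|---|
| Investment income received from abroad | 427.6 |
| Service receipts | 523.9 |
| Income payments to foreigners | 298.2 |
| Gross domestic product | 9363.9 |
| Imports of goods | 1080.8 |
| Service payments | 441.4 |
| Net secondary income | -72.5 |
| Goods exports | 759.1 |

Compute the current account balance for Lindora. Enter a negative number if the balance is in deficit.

-182.3

Goods balance = 759.1 - 1080.8 = -321.7
Services balance = 523.9 - 441.4 = 82.5
Trade balance (goods + services) = -321.7 + 82.5 = -239.2
Net primary income = 427.6 - 298.2 = 129.4
Net secondary income = -72.5
Current account = -239.2 + 129.4 + (-72.5) = -182.3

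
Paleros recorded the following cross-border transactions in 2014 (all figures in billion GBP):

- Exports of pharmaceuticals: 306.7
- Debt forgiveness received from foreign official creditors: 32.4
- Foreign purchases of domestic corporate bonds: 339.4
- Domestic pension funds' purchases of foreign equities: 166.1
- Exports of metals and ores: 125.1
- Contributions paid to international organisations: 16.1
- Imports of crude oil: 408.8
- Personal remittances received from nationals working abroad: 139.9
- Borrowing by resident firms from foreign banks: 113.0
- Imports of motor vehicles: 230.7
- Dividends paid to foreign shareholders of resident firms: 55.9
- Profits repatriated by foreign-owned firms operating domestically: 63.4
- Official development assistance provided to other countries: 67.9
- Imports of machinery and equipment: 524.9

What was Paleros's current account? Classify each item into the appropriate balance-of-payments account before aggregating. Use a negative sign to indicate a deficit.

-796.0

Goods: -524.9 - 230.7 - 408.8 + 125.1 + 306.7 = -732.6
Primary income: -63.4 - 55.9 = -119.3
Secondary income: -67.9 - 16.1 + 139.9 = 55.9
Current account = (-732.6) + (-119.3) + 55.9 = -796.0
(Excluded from the current account — capital account: debt forgiveness received from foreign official creditors 32.4; financial account: foreign purchases of domestic corporate bonds 339.4, domestic pension funds' purchases of foreign equities 166.1, borrowing by resident firms from foreign banks 113.0.)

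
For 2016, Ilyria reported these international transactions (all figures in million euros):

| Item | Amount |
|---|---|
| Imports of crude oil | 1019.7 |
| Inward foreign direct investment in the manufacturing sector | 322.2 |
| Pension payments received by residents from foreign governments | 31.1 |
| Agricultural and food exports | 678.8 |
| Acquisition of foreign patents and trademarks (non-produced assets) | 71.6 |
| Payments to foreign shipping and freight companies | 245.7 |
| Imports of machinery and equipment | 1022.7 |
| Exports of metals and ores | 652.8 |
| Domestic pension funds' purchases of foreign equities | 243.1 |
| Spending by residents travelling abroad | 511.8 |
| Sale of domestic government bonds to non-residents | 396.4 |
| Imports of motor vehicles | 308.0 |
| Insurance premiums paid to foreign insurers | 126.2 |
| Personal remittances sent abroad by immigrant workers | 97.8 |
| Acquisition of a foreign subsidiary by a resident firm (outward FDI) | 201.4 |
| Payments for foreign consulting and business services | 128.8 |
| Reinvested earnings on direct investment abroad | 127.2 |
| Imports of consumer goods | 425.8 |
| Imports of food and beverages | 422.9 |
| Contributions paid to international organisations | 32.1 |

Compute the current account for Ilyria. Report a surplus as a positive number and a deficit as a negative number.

Goods: 652.8 - 1019.7 - 425.8 - 422.9 + 678.8 - 1022.7 - 308.0 = -1867.5
Services: -511.8 - 126.2 - 128.8 - 245.7 = -1012.5
Primary income: 127.2
Secondary income: -97.8 + 31.1 - 32.1 = -98.8
Current account = (-1867.5) + (-1012.5) + 127.2 + (-98.8) = -2851.6
(Excluded from the current account — financial account: inward foreign direct investment in the manufacturing sector 322.2, domestic pension funds' purchases of foreign equities 243.1, sale of domestic government bonds to non-residents 396.4, acquisition of a foreign subsidiary by a resident firm (outward FDI) 201.4; capital account: acquisition of foreign patents and trademarks (non-produced assets) 71.6.)

-2851.6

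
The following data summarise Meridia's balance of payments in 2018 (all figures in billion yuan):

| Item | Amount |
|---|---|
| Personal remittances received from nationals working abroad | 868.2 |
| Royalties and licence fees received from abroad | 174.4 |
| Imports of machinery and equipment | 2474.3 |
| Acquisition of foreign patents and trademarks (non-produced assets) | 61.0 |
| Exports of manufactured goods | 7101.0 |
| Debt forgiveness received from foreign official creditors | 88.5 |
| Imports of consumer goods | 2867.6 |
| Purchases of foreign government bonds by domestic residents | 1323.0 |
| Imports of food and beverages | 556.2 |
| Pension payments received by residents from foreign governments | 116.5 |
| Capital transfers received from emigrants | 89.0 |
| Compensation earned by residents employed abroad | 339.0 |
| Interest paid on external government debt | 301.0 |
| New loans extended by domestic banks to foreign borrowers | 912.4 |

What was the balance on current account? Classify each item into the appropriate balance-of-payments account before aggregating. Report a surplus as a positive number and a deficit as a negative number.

2400.0

Goods: -556.2 - 2474.3 - 2867.6 + 7101.0 = 1202.9
Services: 174.4
Primary income: -301.0 + 339.0 = 38.0
Secondary income: 868.2 + 116.5 = 984.7
Current account = 1202.9 + 174.4 + 38.0 + 984.7 = 2400.0
(Excluded from the current account — capital account: acquisition of foreign patents and trademarks (non-produced assets) 61.0, debt forgiveness received from foreign official creditors 88.5, capital transfers received from emigrants 89.0; financial account: purchases of foreign government bonds by domestic residents 1323.0, new loans extended by domestic banks to foreign borrowers 912.4.)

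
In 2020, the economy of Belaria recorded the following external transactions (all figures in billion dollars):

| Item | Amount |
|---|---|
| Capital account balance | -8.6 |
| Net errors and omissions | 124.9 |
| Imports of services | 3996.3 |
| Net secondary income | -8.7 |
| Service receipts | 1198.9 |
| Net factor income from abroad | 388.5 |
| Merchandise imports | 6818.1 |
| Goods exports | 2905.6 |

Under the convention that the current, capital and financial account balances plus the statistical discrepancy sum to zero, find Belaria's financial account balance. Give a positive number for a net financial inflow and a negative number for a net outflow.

6213.8

Goods balance = 2905.6 - 6818.1 = -3912.5
Services balance = 1198.9 - 3996.3 = -2797.4
Trade balance (goods + services) = -3912.5 + (-2797.4) = -6709.9
Net primary income = 388.5
Net secondary income = -8.7
Current account = -6709.9 + 388.5 + (-8.7) = -6330.1
Financial account = -(-6330.1 + (-8.6) + 124.9) = 6213.8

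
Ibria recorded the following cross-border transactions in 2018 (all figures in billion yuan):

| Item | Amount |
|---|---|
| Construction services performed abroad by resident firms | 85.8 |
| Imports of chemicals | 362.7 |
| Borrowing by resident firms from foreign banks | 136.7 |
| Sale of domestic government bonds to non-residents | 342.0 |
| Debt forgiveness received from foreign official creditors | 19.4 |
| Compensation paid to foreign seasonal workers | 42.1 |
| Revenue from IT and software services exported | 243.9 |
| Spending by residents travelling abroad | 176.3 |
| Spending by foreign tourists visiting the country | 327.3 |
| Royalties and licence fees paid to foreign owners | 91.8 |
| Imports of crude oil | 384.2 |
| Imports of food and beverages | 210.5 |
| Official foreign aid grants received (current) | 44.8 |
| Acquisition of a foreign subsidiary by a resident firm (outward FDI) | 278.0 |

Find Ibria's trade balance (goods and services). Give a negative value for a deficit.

Goods: -362.7 - 210.5 - 384.2 = -957.4
Services: -91.8 - 176.3 + 327.3 + 85.8 + 243.9 = 388.9
Trade balance = -957.4 + 388.9 = -568.5
(Excluded from the trade balance — financial account: borrowing by resident firms from foreign banks 136.7, sale of domestic government bonds to non-residents 342.0, acquisition of a foreign subsidiary by a resident firm (outward FDI) 278.0; capital account: debt forgiveness received from foreign official creditors 19.4; primary income: compensation paid to foreign seasonal workers 42.1; secondary income: official foreign aid grants received (current) 44.8.)

-568.5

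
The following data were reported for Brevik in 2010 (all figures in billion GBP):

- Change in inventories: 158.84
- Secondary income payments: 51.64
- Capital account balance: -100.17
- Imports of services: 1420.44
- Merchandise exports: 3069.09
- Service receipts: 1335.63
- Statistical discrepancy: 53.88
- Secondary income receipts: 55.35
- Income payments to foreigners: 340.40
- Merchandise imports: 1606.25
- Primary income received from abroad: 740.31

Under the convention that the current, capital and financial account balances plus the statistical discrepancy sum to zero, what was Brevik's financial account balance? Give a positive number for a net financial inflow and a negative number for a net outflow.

Goods balance = 3069.09 - 1606.25 = 1462.84
Services balance = 1335.63 - 1420.44 = -84.81
Trade balance (goods + services) = 1462.84 + (-84.81) = 1378.03
Net primary income = 740.31 - 340.40 = 399.91
Net secondary income = 55.35 - 51.64 = 3.71
Current account = 1378.03 + 399.91 + 3.71 = 1781.65
Financial account = -(1781.65 + (-100.17) + 53.88) = -1735.36

-1735.36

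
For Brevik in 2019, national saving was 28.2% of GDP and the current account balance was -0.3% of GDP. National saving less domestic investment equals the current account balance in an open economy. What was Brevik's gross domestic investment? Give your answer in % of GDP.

28.5

I = S - CA = 28.2 - (-0.3) = 28.5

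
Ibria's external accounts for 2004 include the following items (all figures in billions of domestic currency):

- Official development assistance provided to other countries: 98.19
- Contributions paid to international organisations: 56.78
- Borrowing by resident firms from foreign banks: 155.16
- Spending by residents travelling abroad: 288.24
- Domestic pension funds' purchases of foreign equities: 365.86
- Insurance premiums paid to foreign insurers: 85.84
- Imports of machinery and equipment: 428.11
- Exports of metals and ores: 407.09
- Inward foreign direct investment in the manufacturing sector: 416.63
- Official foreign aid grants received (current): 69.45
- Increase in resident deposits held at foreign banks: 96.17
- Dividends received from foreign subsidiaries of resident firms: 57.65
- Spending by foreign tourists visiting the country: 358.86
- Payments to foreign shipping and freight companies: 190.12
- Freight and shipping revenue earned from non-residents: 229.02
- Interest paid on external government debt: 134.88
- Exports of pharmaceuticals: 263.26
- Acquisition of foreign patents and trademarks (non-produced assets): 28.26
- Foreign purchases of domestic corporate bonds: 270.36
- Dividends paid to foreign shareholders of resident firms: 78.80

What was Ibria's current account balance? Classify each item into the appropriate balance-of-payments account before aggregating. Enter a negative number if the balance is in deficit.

24.37

Goods: 407.09 + 263.26 - 428.11 = 242.24
Services: -190.12 - 85.84 + 229.02 + 358.86 - 288.24 = 23.68
Primary income: -134.88 - 78.80 + 57.65 = -156.03
Secondary income: 69.45 - 98.19 - 56.78 = -85.52
Current account = 242.24 + 23.68 + (-156.03) + (-85.52) = 24.37
(Excluded from the current account — financial account: borrowing by resident firms from foreign banks 155.16, domestic pension funds' purchases of foreign equities 365.86, inward foreign direct investment in the manufacturing sector 416.63, increase in resident deposits held at foreign banks 96.17, foreign purchases of domestic corporate bonds 270.36; capital account: acquisition of foreign patents and trademarks (non-produced assets) 28.26.)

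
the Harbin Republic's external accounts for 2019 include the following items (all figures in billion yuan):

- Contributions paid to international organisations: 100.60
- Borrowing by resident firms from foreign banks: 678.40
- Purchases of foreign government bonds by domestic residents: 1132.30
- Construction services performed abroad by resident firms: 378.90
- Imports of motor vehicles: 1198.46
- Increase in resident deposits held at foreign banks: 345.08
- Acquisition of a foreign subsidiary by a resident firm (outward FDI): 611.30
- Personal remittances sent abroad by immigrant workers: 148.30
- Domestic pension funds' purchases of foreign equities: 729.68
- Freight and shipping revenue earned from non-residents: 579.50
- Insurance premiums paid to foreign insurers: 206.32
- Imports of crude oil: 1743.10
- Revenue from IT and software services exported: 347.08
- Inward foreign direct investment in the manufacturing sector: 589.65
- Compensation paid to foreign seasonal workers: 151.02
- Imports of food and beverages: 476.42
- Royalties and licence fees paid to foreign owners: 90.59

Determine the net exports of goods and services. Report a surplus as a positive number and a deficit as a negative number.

Goods: -1198.46 - 476.42 - 1743.10 = -3417.98
Services: 378.90 - 90.59 - 206.32 + 347.08 + 579.50 = 1008.57
Trade balance = -3417.98 + 1008.57 = -2409.41
(Excluded from the trade balance — secondary income: contributions paid to international organisations 100.60, personal remittances sent abroad by immigrant workers 148.30; financial account: borrowing by resident firms from foreign banks 678.40, purchases of foreign government bonds by domestic residents 1132.30, increase in resident deposits held at foreign banks 345.08, acquisition of a foreign subsidiary by a resident firm (outward FDI) 611.30, domestic pension funds' purchases of foreign equities 729.68, inward foreign direct investment in the manufacturing sector 589.65; primary income: compensation paid to foreign seasonal workers 151.02.)

-2409.41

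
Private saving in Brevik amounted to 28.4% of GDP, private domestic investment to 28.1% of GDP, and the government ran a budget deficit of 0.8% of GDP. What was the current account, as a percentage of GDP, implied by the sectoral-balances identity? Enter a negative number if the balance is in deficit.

-0.5

By the sectoral-balances identity, CA = (S_private - I) + (T - G).
Private balance = 28.4 - 28.1 = 0.3
Government balance (T - G) = -0.8
CA = 0.3 + (-0.8) = -0.5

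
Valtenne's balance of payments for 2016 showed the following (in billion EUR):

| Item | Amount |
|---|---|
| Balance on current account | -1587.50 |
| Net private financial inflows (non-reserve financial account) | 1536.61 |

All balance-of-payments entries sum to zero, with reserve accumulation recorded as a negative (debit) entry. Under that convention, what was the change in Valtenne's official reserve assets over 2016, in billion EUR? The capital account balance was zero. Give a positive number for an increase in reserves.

Official reserve transactions balance = -((-1587.50) + 1536.61) = 50.89
An accumulation of reserves is recorded as a debit (negative entry), so the change in the stock of reserves is the negative of that balance.
Change in official reserves = -(50.89) = -50.89

-50.89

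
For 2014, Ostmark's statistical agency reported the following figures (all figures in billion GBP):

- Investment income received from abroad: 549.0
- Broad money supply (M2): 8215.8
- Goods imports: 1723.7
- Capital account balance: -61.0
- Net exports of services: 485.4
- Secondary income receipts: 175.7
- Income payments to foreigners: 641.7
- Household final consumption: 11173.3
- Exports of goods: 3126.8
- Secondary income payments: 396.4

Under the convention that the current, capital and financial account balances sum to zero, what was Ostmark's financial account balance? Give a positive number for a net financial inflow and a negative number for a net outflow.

Goods balance = 3126.8 - 1723.7 = 1403.1
Services balance = 485.4
Trade balance (goods + services) = 1403.1 + 485.4 = 1888.5
Net primary income = 549.0 - 641.7 = -92.7
Net secondary income = 175.7 - 396.4 = -220.7
Current account = 1888.5 + (-92.7) + (-220.7) = 1575.1
Financial account = -(1575.1 + (-61.0)) = -1514.1

-1514.1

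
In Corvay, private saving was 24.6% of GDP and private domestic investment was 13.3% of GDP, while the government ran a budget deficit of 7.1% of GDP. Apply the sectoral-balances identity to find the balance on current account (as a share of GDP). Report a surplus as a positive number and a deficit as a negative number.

4.2

By the sectoral-balances identity, CA = (S_private - I) + (T - G).
Private balance = 24.6 - 13.3 = 11.3
Government balance (T - G) = -7.1
CA = 11.3 + (-7.1) = 4.2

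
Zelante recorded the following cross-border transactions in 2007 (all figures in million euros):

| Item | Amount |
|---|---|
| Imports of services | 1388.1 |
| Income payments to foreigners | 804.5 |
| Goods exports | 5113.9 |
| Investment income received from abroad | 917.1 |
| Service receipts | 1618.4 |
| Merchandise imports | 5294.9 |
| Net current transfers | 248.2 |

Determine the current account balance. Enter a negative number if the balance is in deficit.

410.1

Goods balance = 5113.9 - 5294.9 = -181.0
Services balance = 1618.4 - 1388.1 = 230.3
Trade balance (goods + services) = -181.0 + 230.3 = 49.3
Net primary income = 917.1 - 804.5 = 112.6
Net secondary income = 248.2
Current account = 49.3 + 112.6 + 248.2 = 410.1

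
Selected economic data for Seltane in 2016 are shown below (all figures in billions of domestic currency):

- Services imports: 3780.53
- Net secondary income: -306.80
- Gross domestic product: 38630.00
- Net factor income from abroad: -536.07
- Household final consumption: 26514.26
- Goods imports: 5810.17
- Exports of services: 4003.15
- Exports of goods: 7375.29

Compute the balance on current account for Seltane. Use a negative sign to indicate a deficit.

944.87

Goods balance = 7375.29 - 5810.17 = 1565.12
Services balance = 4003.15 - 3780.53 = 222.62
Trade balance (goods + services) = 1565.12 + 222.62 = 1787.74
Net primary income = -536.07
Net secondary income = -306.80
Current account = 1787.74 + (-536.07) + (-306.80) = 944.87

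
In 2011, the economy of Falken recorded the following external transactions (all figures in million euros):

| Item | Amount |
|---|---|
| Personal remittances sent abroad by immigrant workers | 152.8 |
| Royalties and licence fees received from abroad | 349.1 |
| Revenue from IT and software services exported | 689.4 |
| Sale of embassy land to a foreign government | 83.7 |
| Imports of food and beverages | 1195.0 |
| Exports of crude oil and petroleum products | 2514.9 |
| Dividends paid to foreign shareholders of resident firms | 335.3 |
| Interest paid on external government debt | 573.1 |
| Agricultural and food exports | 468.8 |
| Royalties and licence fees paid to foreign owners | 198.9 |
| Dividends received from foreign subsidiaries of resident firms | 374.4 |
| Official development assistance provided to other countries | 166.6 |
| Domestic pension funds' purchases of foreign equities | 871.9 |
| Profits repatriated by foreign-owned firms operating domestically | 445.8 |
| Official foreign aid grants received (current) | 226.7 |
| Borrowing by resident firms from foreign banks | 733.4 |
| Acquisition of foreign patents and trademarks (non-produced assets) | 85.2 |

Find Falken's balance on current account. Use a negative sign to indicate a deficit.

Goods: 468.8 - 1195.0 + 2514.9 = 1788.7
Services: -198.9 + 349.1 + 689.4 = 839.6
Primary income: 374.4 - 445.8 - 335.3 - 573.1 = -979.8
Secondary income: 226.7 - 166.6 - 152.8 = -92.7
Current account = 1788.7 + 839.6 + (-979.8) + (-92.7) = 1555.8
(Excluded from the current account — capital account: sale of embassy land to a foreign government 83.7, acquisition of foreign patents and trademarks (non-produced assets) 85.2; financial account: domestic pension funds' purchases of foreign equities 871.9, borrowing by resident firms from foreign banks 733.4.)

1555.8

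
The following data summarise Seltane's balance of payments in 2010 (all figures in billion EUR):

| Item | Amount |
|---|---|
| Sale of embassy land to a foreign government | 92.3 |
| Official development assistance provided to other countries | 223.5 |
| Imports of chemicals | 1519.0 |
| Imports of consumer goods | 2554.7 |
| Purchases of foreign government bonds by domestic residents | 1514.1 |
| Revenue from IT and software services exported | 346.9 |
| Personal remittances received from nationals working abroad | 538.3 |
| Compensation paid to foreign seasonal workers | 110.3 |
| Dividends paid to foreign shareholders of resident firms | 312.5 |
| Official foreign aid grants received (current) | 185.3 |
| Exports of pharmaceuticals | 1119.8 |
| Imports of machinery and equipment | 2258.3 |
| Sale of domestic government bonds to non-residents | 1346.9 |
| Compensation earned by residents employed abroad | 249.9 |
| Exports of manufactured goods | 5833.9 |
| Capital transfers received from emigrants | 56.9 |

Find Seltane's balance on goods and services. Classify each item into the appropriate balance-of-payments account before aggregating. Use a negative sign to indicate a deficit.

968.6

Goods: -1519.0 + 5833.9 - 2554.7 + 1119.8 - 2258.3 = 621.7
Services: 346.9
Trade balance = 621.7 + 346.9 = 968.6
(Excluded from the trade balance — capital account: sale of embassy land to a foreign government 92.3, capital transfers received from emigrants 56.9; secondary income: official development assistance provided to other countries 223.5, personal remittances received from nationals working abroad 538.3, official foreign aid grants received (current) 185.3; financial account: purchases of foreign government bonds by domestic residents 1514.1, sale of domestic government bonds to non-residents 1346.9; primary income: compensation paid to foreign seasonal workers 110.3, dividends paid to foreign shareholders of resident firms 312.5, compensation earned by residents employed abroad 249.9.)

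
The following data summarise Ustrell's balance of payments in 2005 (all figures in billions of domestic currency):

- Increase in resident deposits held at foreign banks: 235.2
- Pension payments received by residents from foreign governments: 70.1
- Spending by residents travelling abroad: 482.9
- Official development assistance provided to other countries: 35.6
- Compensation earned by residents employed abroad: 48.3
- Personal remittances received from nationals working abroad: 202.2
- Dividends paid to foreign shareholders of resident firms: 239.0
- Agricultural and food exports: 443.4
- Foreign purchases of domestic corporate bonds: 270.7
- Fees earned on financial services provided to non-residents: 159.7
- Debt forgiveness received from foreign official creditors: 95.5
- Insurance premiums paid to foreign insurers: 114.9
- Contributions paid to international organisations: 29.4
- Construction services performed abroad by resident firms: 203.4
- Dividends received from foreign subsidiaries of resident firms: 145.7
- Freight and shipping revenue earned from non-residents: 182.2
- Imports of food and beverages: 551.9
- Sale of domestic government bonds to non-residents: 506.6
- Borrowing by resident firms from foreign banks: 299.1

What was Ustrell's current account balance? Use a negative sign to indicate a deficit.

Goods: 443.4 - 551.9 = -108.5
Services: 182.2 + 159.7 - 114.9 - 482.9 + 203.4 = -52.5
Primary income: 145.7 - 239.0 + 48.3 = -45.0
Secondary income: -35.6 - 29.4 + 202.2 + 70.1 = 207.3
Current account = (-108.5) + (-52.5) + (-45.0) + 207.3 = 1.3
(Excluded from the current account — financial account: increase in resident deposits held at foreign banks 235.2, foreign purchases of domestic corporate bonds 270.7, sale of domestic government bonds to non-residents 506.6, borrowing by resident firms from foreign banks 299.1; capital account: debt forgiveness received from foreign official creditors 95.5.)

1.3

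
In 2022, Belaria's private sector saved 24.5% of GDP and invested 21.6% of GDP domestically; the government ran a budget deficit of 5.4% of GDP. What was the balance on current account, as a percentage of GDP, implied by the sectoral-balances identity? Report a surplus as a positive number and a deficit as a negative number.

By the sectoral-balances identity, CA = (S_private - I) + (T - G).
Private balance = 24.5 - 21.6 = 2.9
Government balance (T - G) = -5.4
CA = 2.9 + (-5.4) = -2.5

-2.5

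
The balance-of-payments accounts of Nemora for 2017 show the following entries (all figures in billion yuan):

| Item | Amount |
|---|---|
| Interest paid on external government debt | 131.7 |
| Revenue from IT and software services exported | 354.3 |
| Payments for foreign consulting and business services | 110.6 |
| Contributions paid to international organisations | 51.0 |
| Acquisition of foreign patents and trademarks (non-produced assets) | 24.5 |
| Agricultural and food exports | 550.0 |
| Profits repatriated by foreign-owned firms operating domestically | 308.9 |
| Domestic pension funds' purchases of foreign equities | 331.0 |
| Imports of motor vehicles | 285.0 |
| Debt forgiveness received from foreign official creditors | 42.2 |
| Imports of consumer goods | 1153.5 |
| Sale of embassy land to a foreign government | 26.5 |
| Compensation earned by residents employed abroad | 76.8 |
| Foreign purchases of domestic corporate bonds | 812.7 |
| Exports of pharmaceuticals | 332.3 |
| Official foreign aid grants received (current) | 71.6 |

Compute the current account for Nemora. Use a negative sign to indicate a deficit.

-655.7

Goods: 332.3 - 285.0 - 1153.5 + 550.0 = -556.2
Services: 354.3 - 110.6 = 243.7
Primary income: -131.7 + 76.8 - 308.9 = -363.8
Secondary income: 71.6 - 51.0 = 20.6
Current account = (-556.2) + 243.7 + (-363.8) + 20.6 = -655.7
(Excluded from the current account — capital account: acquisition of foreign patents and trademarks (non-produced assets) 24.5, debt forgiveness received from foreign official creditors 42.2, sale of embassy land to a foreign government 26.5; financial account: domestic pension funds' purchases of foreign equities 331.0, foreign purchases of domestic corporate bonds 812.7.)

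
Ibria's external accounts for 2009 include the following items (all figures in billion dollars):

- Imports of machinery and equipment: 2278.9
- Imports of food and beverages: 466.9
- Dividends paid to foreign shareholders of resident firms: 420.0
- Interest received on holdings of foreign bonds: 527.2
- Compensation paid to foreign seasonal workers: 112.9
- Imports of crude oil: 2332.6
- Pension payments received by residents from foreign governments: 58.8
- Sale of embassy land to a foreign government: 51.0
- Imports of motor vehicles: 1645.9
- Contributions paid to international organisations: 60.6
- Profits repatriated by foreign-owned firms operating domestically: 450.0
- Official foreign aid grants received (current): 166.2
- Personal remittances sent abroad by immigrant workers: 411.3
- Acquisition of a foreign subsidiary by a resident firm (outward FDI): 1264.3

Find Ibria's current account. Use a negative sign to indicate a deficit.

Goods: -466.9 - 2332.6 - 1645.9 - 2278.9 = -6724.3
Primary income: -112.9 - 450.0 + 527.2 - 420.0 = -455.7
Secondary income: 166.2 - 411.3 + 58.8 - 60.6 = -246.9
Current account = (-6724.3) + (-455.7) + (-246.9) = -7426.9
(Excluded from the current account — capital account: sale of embassy land to a foreign government 51.0; financial account: acquisition of a foreign subsidiary by a resident firm (outward FDI) 1264.3.)

-7426.9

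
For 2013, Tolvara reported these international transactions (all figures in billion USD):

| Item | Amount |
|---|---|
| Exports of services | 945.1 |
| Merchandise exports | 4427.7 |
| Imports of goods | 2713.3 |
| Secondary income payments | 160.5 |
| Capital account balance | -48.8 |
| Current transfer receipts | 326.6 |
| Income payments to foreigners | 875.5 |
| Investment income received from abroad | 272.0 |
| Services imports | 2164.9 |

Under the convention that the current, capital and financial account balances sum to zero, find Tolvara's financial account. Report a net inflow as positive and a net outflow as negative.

-8.4

Goods balance = 4427.7 - 2713.3 = 1714.4
Services balance = 945.1 - 2164.9 = -1219.8
Trade balance (goods + services) = 1714.4 + (-1219.8) = 494.6
Net primary income = 272.0 - 875.5 = -603.5
Net secondary income = 326.6 - 160.5 = 166.1
Current account = 494.6 + (-603.5) + 166.1 = 57.2
Financial account = -(57.2 + (-48.8)) = -8.4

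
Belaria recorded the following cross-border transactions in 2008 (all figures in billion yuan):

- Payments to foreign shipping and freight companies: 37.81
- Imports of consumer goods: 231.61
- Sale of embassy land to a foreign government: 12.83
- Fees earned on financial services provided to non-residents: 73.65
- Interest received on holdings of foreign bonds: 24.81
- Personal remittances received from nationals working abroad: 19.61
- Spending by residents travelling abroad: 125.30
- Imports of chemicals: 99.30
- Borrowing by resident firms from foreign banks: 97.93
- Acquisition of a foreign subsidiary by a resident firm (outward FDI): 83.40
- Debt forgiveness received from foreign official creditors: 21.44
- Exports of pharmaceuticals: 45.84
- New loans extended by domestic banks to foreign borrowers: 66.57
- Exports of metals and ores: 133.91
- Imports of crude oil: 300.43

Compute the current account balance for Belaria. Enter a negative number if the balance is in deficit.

-496.63

Goods: 133.91 - 99.30 - 231.61 - 300.43 + 45.84 = -451.59
Services: -37.81 + 73.65 - 125.30 = -89.46
Primary income: 24.81
Secondary income: 19.61
Current account = (-451.59) + (-89.46) + 24.81 + 19.61 = -496.63
(Excluded from the current account — capital account: sale of embassy land to a foreign government 12.83, debt forgiveness received from foreign official creditors 21.44; financial account: borrowing by resident firms from foreign banks 97.93, acquisition of a foreign subsidiary by a resident firm (outward FDI) 83.40, new loans extended by domestic banks to foreign borrowers 66.57.)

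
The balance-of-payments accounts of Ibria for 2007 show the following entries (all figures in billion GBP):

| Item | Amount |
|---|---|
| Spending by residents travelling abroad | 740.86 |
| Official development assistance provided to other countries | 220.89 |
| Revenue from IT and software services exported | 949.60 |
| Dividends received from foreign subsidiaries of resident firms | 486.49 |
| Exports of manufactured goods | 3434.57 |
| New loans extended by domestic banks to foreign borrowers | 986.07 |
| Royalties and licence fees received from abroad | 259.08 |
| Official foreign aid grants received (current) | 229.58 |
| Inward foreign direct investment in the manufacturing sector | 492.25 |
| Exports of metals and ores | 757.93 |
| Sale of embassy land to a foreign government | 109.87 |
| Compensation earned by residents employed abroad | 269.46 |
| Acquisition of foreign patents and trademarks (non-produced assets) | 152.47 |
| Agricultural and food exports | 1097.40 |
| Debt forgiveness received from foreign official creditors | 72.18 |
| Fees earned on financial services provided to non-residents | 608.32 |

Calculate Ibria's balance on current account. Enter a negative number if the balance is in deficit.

Goods: 3434.57 + 757.93 + 1097.40 = 5289.90
Services: 259.08 + 949.60 - 740.86 + 608.32 = 1076.14
Primary income: 486.49 + 269.46 = 755.95
Secondary income: 229.58 - 220.89 = 8.69
Current account = 5289.90 + 1076.14 + 755.95 + 8.69 = 7130.68
(Excluded from the current account — financial account: new loans extended by domestic banks to foreign borrowers 986.07, inward foreign direct investment in the manufacturing sector 492.25; capital account: sale of embassy land to a foreign government 109.87, acquisition of foreign patents and trademarks (non-produced assets) 152.47, debt forgiveness received from foreign official creditors 72.18.)

7130.68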